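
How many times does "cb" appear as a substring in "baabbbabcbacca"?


Searching for "cb" in "baabbbabcbacca"
Scanning each position:
  Position 0: "ba" => no
  Position 1: "aa" => no
  Position 2: "ab" => no
  Position 3: "bb" => no
  Position 4: "bb" => no
  Position 5: "ba" => no
  Position 6: "ab" => no
  Position 7: "bc" => no
  Position 8: "cb" => MATCH
  Position 9: "ba" => no
  Position 10: "ac" => no
  Position 11: "cc" => no
  Position 12: "ca" => no
Total occurrences: 1

1


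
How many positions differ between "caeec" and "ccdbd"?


Comparing "caeec" and "ccdbd" position by position:
  Position 0: 'c' vs 'c' => same
  Position 1: 'a' vs 'c' => DIFFER
  Position 2: 'e' vs 'd' => DIFFER
  Position 3: 'e' vs 'b' => DIFFER
  Position 4: 'c' vs 'd' => DIFFER
Positions that differ: 4

4


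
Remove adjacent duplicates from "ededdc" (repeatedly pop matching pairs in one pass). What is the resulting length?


Input: ededdc
Stack-based adjacent duplicate removal:
  Read 'e': push. Stack: e
  Read 'd': push. Stack: ed
  Read 'e': push. Stack: ede
  Read 'd': push. Stack: eded
  Read 'd': matches stack top 'd' => pop. Stack: ede
  Read 'c': push. Stack: edec
Final stack: "edec" (length 4)

4


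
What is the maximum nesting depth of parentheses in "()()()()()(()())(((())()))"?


Input: "()()()()()(()())(((())()))"
Tracking depth:
  Position 0 '(': depth becomes 1
  Position 1 ')': depth becomes 0
  Position 2 '(': depth becomes 1
  Position 3 ')': depth becomes 0
  Position 4 '(': depth becomes 1
  Position 5 ')': depth becomes 0
  Position 6 '(': depth becomes 1
  Position 7 ')': depth becomes 0
  Position 8 '(': depth becomes 1
  Position 9 ')': depth becomes 0
  Position 10 '(': depth becomes 1
  Position 11 '(': depth becomes 2
  Position 12 ')': depth becomes 1
  Position 13 '(': depth becomes 2
  Position 14 ')': depth becomes 1
  Position 15 ')': depth becomes 0
  Position 16 '(': depth becomes 1
  Position 17 '(': depth becomes 2
  Position 18 '(': depth becomes 3
  Position 19 '(': depth becomes 4
  Position 20 ')': depth becomes 3
  Position 21 ')': depth becomes 2
  Position 22 '(': depth becomes 3
  Position 23 ')': depth becomes 2
  Position 24 ')': depth becomes 1
  Position 25 ')': depth becomes 0
Maximum depth reached: 4

4


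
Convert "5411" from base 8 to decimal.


Input: "5411" in base 8
Positional expansion:
  Digit '5' (value 5) x 8^3 = 2560
  Digit '4' (value 4) x 8^2 = 256
  Digit '1' (value 1) x 8^1 = 8
  Digit '1' (value 1) x 8^0 = 1
Sum = 2825

2825


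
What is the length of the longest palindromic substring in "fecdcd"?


Input: "fecdcd"
Checking substrings for palindromes:
  [2:5] "cdc" (len 3) => palindrome
  [3:6] "dcd" (len 3) => palindrome
Longest palindromic substring: "cdc" with length 3

3


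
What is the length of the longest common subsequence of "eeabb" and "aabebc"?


LCS of "eeabb" and "aabebc"
DP table:
           a    a    b    e    b    c
      0    0    0    0    0    0    0
  e   0    0    0    0    1    1    1
  e   0    0    0    0    1    1    1
  a   0    1    1    1    1    1    1
  b   0    1    1    2    2    2    2
  b   0    1    1    2    2    3    3
LCS length = dp[5][6] = 3

3


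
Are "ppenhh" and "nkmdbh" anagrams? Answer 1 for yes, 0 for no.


Strings: "ppenhh", "nkmdbh"
Sorted first:  ehhnpp
Sorted second: bdhkmn
Differ at position 0: 'e' vs 'b' => not anagrams

0


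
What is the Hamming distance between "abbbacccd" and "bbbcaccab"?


Comparing "abbbacccd" and "bbbcaccab" position by position:
  Position 0: 'a' vs 'b' => differ
  Position 1: 'b' vs 'b' => same
  Position 2: 'b' vs 'b' => same
  Position 3: 'b' vs 'c' => differ
  Position 4: 'a' vs 'a' => same
  Position 5: 'c' vs 'c' => same
  Position 6: 'c' vs 'c' => same
  Position 7: 'c' vs 'a' => differ
  Position 8: 'd' vs 'b' => differ
Total differences (Hamming distance): 4

4


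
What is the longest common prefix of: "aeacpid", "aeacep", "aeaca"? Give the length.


Words: aeacpid, aeacep, aeaca
  Position 0: all 'a' => match
  Position 1: all 'e' => match
  Position 2: all 'a' => match
  Position 3: all 'c' => match
  Position 4: ('p', 'e', 'a') => mismatch, stop
LCP = "aeac" (length 4)

4


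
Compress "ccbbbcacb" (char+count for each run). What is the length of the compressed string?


Input: ccbbbcacb
Runs:
  'c' x 2 => "c2"
  'b' x 3 => "b3"
  'c' x 1 => "c1"
  'a' x 1 => "a1"
  'c' x 1 => "c1"
  'b' x 1 => "b1"
Compressed: "c2b3c1a1c1b1"
Compressed length: 12

12


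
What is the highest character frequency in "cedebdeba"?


Input: cedebdeba
Character counts:
  'a': 1
  'b': 2
  'c': 1
  'd': 2
  'e': 3
Maximum frequency: 3

3


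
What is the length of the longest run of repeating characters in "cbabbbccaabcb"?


Input: "cbabbbccaabcb"
Scanning for longest run:
  Position 1 ('b'): new char, reset run to 1
  Position 2 ('a'): new char, reset run to 1
  Position 3 ('b'): new char, reset run to 1
  Position 4 ('b'): continues run of 'b', length=2
  Position 5 ('b'): continues run of 'b', length=3
  Position 6 ('c'): new char, reset run to 1
  Position 7 ('c'): continues run of 'c', length=2
  Position 8 ('a'): new char, reset run to 1
  Position 9 ('a'): continues run of 'a', length=2
  Position 10 ('b'): new char, reset run to 1
  Position 11 ('c'): new char, reset run to 1
  Position 12 ('b'): new char, reset run to 1
Longest run: 'b' with length 3

3


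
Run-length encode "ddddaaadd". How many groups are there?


Input: ddddaaadd
Scanning for consecutive runs:
  Group 1: 'd' x 4 (positions 0-3)
  Group 2: 'a' x 3 (positions 4-6)
  Group 3: 'd' x 2 (positions 7-8)
Total groups: 3

3


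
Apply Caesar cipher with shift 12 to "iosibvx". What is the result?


Caesar cipher: shift "iosibvx" by 12
  'i' (pos 8) + 12 = pos 20 = 'u'
  'o' (pos 14) + 12 = pos 0 = 'a'
  's' (pos 18) + 12 = pos 4 = 'e'
  'i' (pos 8) + 12 = pos 20 = 'u'
  'b' (pos 1) + 12 = pos 13 = 'n'
  'v' (pos 21) + 12 = pos 7 = 'h'
  'x' (pos 23) + 12 = pos 9 = 'j'
Result: uaeunhj

uaeunhj


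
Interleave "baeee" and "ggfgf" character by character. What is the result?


Interleaving "baeee" and "ggfgf":
  Position 0: 'b' from first, 'g' from second => "bg"
  Position 1: 'a' from first, 'g' from second => "ag"
  Position 2: 'e' from first, 'f' from second => "ef"
  Position 3: 'e' from first, 'g' from second => "eg"
  Position 4: 'e' from first, 'f' from second => "ef"
Result: bgagefegef

bgagefegef


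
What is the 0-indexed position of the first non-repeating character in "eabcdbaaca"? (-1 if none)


Input: eabcdbaaca
Character frequencies:
  'a': 4
  'b': 2
  'c': 2
  'd': 1
  'e': 1
Scanning left to right for freq == 1:
  Position 0 ('e'): unique! => answer = 0

0


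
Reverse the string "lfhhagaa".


Input: lfhhagaa
Reading characters right to left:
  Position 7: 'a'
  Position 6: 'a'
  Position 5: 'g'
  Position 4: 'a'
  Position 3: 'h'
  Position 2: 'h'
  Position 1: 'f'
  Position 0: 'l'
Reversed: aagahhfl

aagahhfl


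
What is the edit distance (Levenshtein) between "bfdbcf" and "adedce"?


Computing edit distance: "bfdbcf" -> "adedce"
DP table:
           a    d    e    d    c    e
      0    1    2    3    4    5    6
  b   1    1    2    3    4    5    6
  f   2    2    2    3    4    5    6
  d   3    3    2    3    3    4    5
  b   4    4    3    3    4    4    5
  c   5    5    4    4    4    4    5
  f   6    6    5    5    5    5    5
Edit distance = dp[6][6] = 5

5


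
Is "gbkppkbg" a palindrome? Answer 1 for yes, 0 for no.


Input: gbkppkbg
Reversed: gbkppkbg
  Compare pos 0 ('g') with pos 7 ('g'): match
  Compare pos 1 ('b') with pos 6 ('b'): match
  Compare pos 2 ('k') with pos 5 ('k'): match
  Compare pos 3 ('p') with pos 4 ('p'): match
Result: palindrome

1


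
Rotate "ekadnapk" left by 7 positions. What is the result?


Input: "ekadnapk", rotate left by 7
First 7 characters: "ekadnap"
Remaining characters: "k"
Concatenate remaining + first: "k" + "ekadnap" = "kekadnap"

kekadnap


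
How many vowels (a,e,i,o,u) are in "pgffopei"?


Input: pgffopei
Checking each character:
  'p' at position 0: consonant
  'g' at position 1: consonant
  'f' at position 2: consonant
  'f' at position 3: consonant
  'o' at position 4: vowel (running total: 1)
  'p' at position 5: consonant
  'e' at position 6: vowel (running total: 2)
  'i' at position 7: vowel (running total: 3)
Total vowels: 3

3


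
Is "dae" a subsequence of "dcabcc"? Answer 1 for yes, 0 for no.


Check if "dae" is a subsequence of "dcabcc"
Greedy scan:
  Position 0 ('d'): matches sub[0] = 'd'
  Position 1 ('c'): no match needed
  Position 2 ('a'): matches sub[1] = 'a'
  Position 3 ('b'): no match needed
  Position 4 ('c'): no match needed
  Position 5 ('c'): no match needed
Only matched 2/3 characters => not a subsequence

0


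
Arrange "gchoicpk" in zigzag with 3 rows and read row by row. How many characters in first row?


Zigzag "gchoicpk" into 3 rows:
Placing characters:
  'g' => row 0
  'c' => row 1
  'h' => row 2
  'o' => row 1
  'i' => row 0
  'c' => row 1
  'p' => row 2
  'k' => row 1
Rows:
  Row 0: "gi"
  Row 1: "cock"
  Row 2: "hp"
First row length: 2

2


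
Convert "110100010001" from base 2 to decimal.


Input: "110100010001" in base 2
Positional expansion:
  Digit '1' (value 1) x 2^11 = 2048
  Digit '1' (value 1) x 2^10 = 1024
  Digit '0' (value 0) x 2^9 = 0
  Digit '1' (value 1) x 2^8 = 256
  Digit '0' (value 0) x 2^7 = 0
  Digit '0' (value 0) x 2^6 = 0
  Digit '0' (value 0) x 2^5 = 0
  Digit '1' (value 1) x 2^4 = 16
  Digit '0' (value 0) x 2^3 = 0
  Digit '0' (value 0) x 2^2 = 0
  Digit '0' (value 0) x 2^1 = 0
  Digit '1' (value 1) x 2^0 = 1
Sum = 3345

3345


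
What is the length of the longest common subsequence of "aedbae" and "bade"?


LCS of "aedbae" and "bade"
DP table:
           b    a    d    e
      0    0    0    0    0
  a   0    0    1    1    1
  e   0    0    1    1    2
  d   0    0    1    2    2
  b   0    1    1    2    2
  a   0    1    2    2    2
  e   0    1    2    2    3
LCS length = dp[6][4] = 3

3


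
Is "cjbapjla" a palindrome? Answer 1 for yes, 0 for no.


Input: cjbapjla
Reversed: aljpabjc
  Compare pos 0 ('c') with pos 7 ('a'): MISMATCH
  Compare pos 1 ('j') with pos 6 ('l'): MISMATCH
  Compare pos 2 ('b') with pos 5 ('j'): MISMATCH
  Compare pos 3 ('a') with pos 4 ('p'): MISMATCH
Result: not a palindrome

0


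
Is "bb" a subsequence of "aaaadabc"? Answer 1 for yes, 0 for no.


Check if "bb" is a subsequence of "aaaadabc"
Greedy scan:
  Position 0 ('a'): no match needed
  Position 1 ('a'): no match needed
  Position 2 ('a'): no match needed
  Position 3 ('a'): no match needed
  Position 4 ('d'): no match needed
  Position 5 ('a'): no match needed
  Position 6 ('b'): matches sub[0] = 'b'
  Position 7 ('c'): no match needed
Only matched 1/2 characters => not a subsequence

0


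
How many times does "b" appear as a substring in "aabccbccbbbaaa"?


Searching for "b" in "aabccbccbbbaaa"
Scanning each position:
  Position 0: "a" => no
  Position 1: "a" => no
  Position 2: "b" => MATCH
  Position 3: "c" => no
  Position 4: "c" => no
  Position 5: "b" => MATCH
  Position 6: "c" => no
  Position 7: "c" => no
  Position 8: "b" => MATCH
  Position 9: "b" => MATCH
  Position 10: "b" => MATCH
  Position 11: "a" => no
  Position 12: "a" => no
  Position 13: "a" => no
Total occurrences: 5

5


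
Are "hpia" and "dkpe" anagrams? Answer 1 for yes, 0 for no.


Strings: "hpia", "dkpe"
Sorted first:  ahip
Sorted second: dekp
Differ at position 0: 'a' vs 'd' => not anagrams

0


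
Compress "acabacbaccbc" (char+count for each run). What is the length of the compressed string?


Input: acabacbaccbc
Runs:
  'a' x 1 => "a1"
  'c' x 1 => "c1"
  'a' x 1 => "a1"
  'b' x 1 => "b1"
  'a' x 1 => "a1"
  'c' x 1 => "c1"
  'b' x 1 => "b1"
  'a' x 1 => "a1"
  'c' x 2 => "c2"
  'b' x 1 => "b1"
  'c' x 1 => "c1"
Compressed: "a1c1a1b1a1c1b1a1c2b1c1"
Compressed length: 22

22


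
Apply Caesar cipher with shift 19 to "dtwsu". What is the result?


Caesar cipher: shift "dtwsu" by 19
  'd' (pos 3) + 19 = pos 22 = 'w'
  't' (pos 19) + 19 = pos 12 = 'm'
  'w' (pos 22) + 19 = pos 15 = 'p'
  's' (pos 18) + 19 = pos 11 = 'l'
  'u' (pos 20) + 19 = pos 13 = 'n'
Result: wmpln

wmpln


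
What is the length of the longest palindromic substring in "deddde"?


Input: "deddde"
Checking substrings for palindromes:
  [1:6] "eddde" (len 5) => palindrome
  [0:3] "ded" (len 3) => palindrome
  [2:5] "ddd" (len 3) => palindrome
  [2:4] "dd" (len 2) => palindrome
  [3:5] "dd" (len 2) => palindrome
Longest palindromic substring: "eddde" with length 5

5


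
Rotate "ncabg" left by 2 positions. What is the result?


Input: "ncabg", rotate left by 2
First 2 characters: "nc"
Remaining characters: "abg"
Concatenate remaining + first: "abg" + "nc" = "abgnc"

abgnc


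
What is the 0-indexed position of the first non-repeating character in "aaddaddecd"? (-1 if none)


Input: aaddaddecd
Character frequencies:
  'a': 3
  'c': 1
  'd': 5
  'e': 1
Scanning left to right for freq == 1:
  Position 0 ('a'): freq=3, skip
  Position 1 ('a'): freq=3, skip
  Position 2 ('d'): freq=5, skip
  Position 3 ('d'): freq=5, skip
  Position 4 ('a'): freq=3, skip
  Position 5 ('d'): freq=5, skip
  Position 6 ('d'): freq=5, skip
  Position 7 ('e'): unique! => answer = 7

7


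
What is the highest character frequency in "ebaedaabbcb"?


Input: ebaedaabbcb
Character counts:
  'a': 3
  'b': 4
  'c': 1
  'd': 1
  'e': 2
Maximum frequency: 4

4


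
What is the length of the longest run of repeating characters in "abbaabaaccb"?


Input: "abbaabaaccb"
Scanning for longest run:
  Position 1 ('b'): new char, reset run to 1
  Position 2 ('b'): continues run of 'b', length=2
  Position 3 ('a'): new char, reset run to 1
  Position 4 ('a'): continues run of 'a', length=2
  Position 5 ('b'): new char, reset run to 1
  Position 6 ('a'): new char, reset run to 1
  Position 7 ('a'): continues run of 'a', length=2
  Position 8 ('c'): new char, reset run to 1
  Position 9 ('c'): continues run of 'c', length=2
  Position 10 ('b'): new char, reset run to 1
Longest run: 'b' with length 2

2


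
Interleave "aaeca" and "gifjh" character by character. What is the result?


Interleaving "aaeca" and "gifjh":
  Position 0: 'a' from first, 'g' from second => "ag"
  Position 1: 'a' from first, 'i' from second => "ai"
  Position 2: 'e' from first, 'f' from second => "ef"
  Position 3: 'c' from first, 'j' from second => "cj"
  Position 4: 'a' from first, 'h' from second => "ah"
Result: agaiefcjah

agaiefcjah


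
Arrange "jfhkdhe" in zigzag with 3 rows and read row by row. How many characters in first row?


Zigzag "jfhkdhe" into 3 rows:
Placing characters:
  'j' => row 0
  'f' => row 1
  'h' => row 2
  'k' => row 1
  'd' => row 0
  'h' => row 1
  'e' => row 2
Rows:
  Row 0: "jd"
  Row 1: "fkh"
  Row 2: "he"
First row length: 2

2


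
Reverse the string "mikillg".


Input: mikillg
Reading characters right to left:
  Position 6: 'g'
  Position 5: 'l'
  Position 4: 'l'
  Position 3: 'i'
  Position 2: 'k'
  Position 1: 'i'
  Position 0: 'm'
Reversed: gllikim

gllikim


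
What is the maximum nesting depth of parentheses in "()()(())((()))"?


Input: "()()(())((()))"
Tracking depth:
  Position 0 '(': depth becomes 1
  Position 1 ')': depth becomes 0
  Position 2 '(': depth becomes 1
  Position 3 ')': depth becomes 0
  Position 4 '(': depth becomes 1
  Position 5 '(': depth becomes 2
  Position 6 ')': depth becomes 1
  Position 7 ')': depth becomes 0
  Position 8 '(': depth becomes 1
  Position 9 '(': depth becomes 2
  Position 10 '(': depth becomes 3
  Position 11 ')': depth becomes 2
  Position 12 ')': depth becomes 1
  Position 13 ')': depth becomes 0
Maximum depth reached: 3

3


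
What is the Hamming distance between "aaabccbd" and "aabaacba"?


Comparing "aaabccbd" and "aabaacba" position by position:
  Position 0: 'a' vs 'a' => same
  Position 1: 'a' vs 'a' => same
  Position 2: 'a' vs 'b' => differ
  Position 3: 'b' vs 'a' => differ
  Position 4: 'c' vs 'a' => differ
  Position 5: 'c' vs 'c' => same
  Position 6: 'b' vs 'b' => same
  Position 7: 'd' vs 'a' => differ
Total differences (Hamming distance): 4

4


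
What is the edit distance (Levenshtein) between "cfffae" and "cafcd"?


Computing edit distance: "cfffae" -> "cafcd"
DP table:
           c    a    f    c    d
      0    1    2    3    4    5
  c   1    0    1    2    3    4
  f   2    1    1    1    2    3
  f   3    2    2    1    2    3
  f   4    3    3    2    2    3
  a   5    4    3    3    3    3
  e   6    5    4    4    4    4
Edit distance = dp[6][5] = 4

4


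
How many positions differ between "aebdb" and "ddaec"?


Comparing "aebdb" and "ddaec" position by position:
  Position 0: 'a' vs 'd' => DIFFER
  Position 1: 'e' vs 'd' => DIFFER
  Position 2: 'b' vs 'a' => DIFFER
  Position 3: 'd' vs 'e' => DIFFER
  Position 4: 'b' vs 'c' => DIFFER
Positions that differ: 5

5


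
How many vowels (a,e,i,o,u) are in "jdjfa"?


Input: jdjfa
Checking each character:
  'j' at position 0: consonant
  'd' at position 1: consonant
  'j' at position 2: consonant
  'f' at position 3: consonant
  'a' at position 4: vowel (running total: 1)
Total vowels: 1

1


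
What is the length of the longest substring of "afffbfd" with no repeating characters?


Input: "afffbfd"
Sliding window (track last position of each char):
  Position 0 ('a'): window [0,0] length 1 -- new best
  Position 1 ('f'): window [0,1] length 2 -- new best
  Position 2 ('f'): repeat (last at 1), move window start to 2
  Position 2 ('f'): window [2,2] length 1
  Position 3 ('f'): repeat (last at 2), move window start to 3
  Position 3 ('f'): window [3,3] length 1
  Position 4 ('b'): window [3,4] length 2
  Position 5 ('f'): repeat (last at 3), move window start to 4
  Position 5 ('f'): window [4,5] length 2
  Position 6 ('d'): window [4,6] length 3 -- new best
Longest substring with no repeats: "bfd" with length 3

3


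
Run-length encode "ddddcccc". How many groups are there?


Input: ddddcccc
Scanning for consecutive runs:
  Group 1: 'd' x 4 (positions 0-3)
  Group 2: 'c' x 4 (positions 4-7)
Total groups: 2

2


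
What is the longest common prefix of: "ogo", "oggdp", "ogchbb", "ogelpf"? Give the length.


Words: ogo, oggdp, ogchbb, ogelpf
  Position 0: all 'o' => match
  Position 1: all 'g' => match
  Position 2: ('o', 'g', 'c', 'e') => mismatch, stop
LCP = "og" (length 2)

2


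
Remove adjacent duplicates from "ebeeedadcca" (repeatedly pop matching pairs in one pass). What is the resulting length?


Input: ebeeedadcca
Stack-based adjacent duplicate removal:
  Read 'e': push. Stack: e
  Read 'b': push. Stack: eb
  Read 'e': push. Stack: ebe
  Read 'e': matches stack top 'e' => pop. Stack: eb
  Read 'e': push. Stack: ebe
  Read 'd': push. Stack: ebed
  Read 'a': push. Stack: ebeda
  Read 'd': push. Stack: ebedad
  Read 'c': push. Stack: ebedadc
  Read 'c': matches stack top 'c' => pop. Stack: ebedad
  Read 'a': push. Stack: ebedada
Final stack: "ebedada" (length 7)

7


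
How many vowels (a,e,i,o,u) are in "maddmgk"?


Input: maddmgk
Checking each character:
  'm' at position 0: consonant
  'a' at position 1: vowel (running total: 1)
  'd' at position 2: consonant
  'd' at position 3: consonant
  'm' at position 4: consonant
  'g' at position 5: consonant
  'k' at position 6: consonant
Total vowels: 1

1


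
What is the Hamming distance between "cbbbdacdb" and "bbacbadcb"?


Comparing "cbbbdacdb" and "bbacbadcb" position by position:
  Position 0: 'c' vs 'b' => differ
  Position 1: 'b' vs 'b' => same
  Position 2: 'b' vs 'a' => differ
  Position 3: 'b' vs 'c' => differ
  Position 4: 'd' vs 'b' => differ
  Position 5: 'a' vs 'a' => same
  Position 6: 'c' vs 'd' => differ
  Position 7: 'd' vs 'c' => differ
  Position 8: 'b' vs 'b' => same
Total differences (Hamming distance): 6

6


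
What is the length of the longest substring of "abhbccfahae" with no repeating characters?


Input: "abhbccfahae"
Sliding window (track last position of each char):
  Position 0 ('a'): window [0,0] length 1 -- new best
  Position 1 ('b'): window [0,1] length 2 -- new best
  Position 2 ('h'): window [0,2] length 3 -- new best
  Position 3 ('b'): repeat (last at 1), move window start to 2
  Position 3 ('b'): window [2,3] length 2
  Position 4 ('c'): window [2,4] length 3
  Position 5 ('c'): repeat (last at 4), move window start to 5
  Position 5 ('c'): window [5,5] length 1
  Position 6 ('f'): window [5,6] length 2
  Position 7 ('a'): window [5,7] length 3
  Position 8 ('h'): window [5,8] length 4 -- new best
  Position 9 ('a'): repeat (last at 7), move window start to 8
  Position 9 ('a'): window [8,9] length 2
  Position 10 ('e'): window [8,10] length 3
Longest substring with no repeats: "cfah" with length 4

4


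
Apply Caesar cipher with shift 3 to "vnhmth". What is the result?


Caesar cipher: shift "vnhmth" by 3
  'v' (pos 21) + 3 = pos 24 = 'y'
  'n' (pos 13) + 3 = pos 16 = 'q'
  'h' (pos 7) + 3 = pos 10 = 'k'
  'm' (pos 12) + 3 = pos 15 = 'p'
  't' (pos 19) + 3 = pos 22 = 'w'
  'h' (pos 7) + 3 = pos 10 = 'k'
Result: yqkpwk

yqkpwk


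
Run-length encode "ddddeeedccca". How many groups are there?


Input: ddddeeedccca
Scanning for consecutive runs:
  Group 1: 'd' x 4 (positions 0-3)
  Group 2: 'e' x 3 (positions 4-6)
  Group 3: 'd' x 1 (positions 7-7)
  Group 4: 'c' x 3 (positions 8-10)
  Group 5: 'a' x 1 (positions 11-11)
Total groups: 5

5


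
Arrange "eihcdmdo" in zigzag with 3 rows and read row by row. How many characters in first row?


Zigzag "eihcdmdo" into 3 rows:
Placing characters:
  'e' => row 0
  'i' => row 1
  'h' => row 2
  'c' => row 1
  'd' => row 0
  'm' => row 1
  'd' => row 2
  'o' => row 1
Rows:
  Row 0: "ed"
  Row 1: "icmo"
  Row 2: "hd"
First row length: 2

2


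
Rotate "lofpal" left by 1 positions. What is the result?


Input: "lofpal", rotate left by 1
First 1 characters: "l"
Remaining characters: "ofpal"
Concatenate remaining + first: "ofpal" + "l" = "ofpall"

ofpall


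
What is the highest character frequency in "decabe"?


Input: decabe
Character counts:
  'a': 1
  'b': 1
  'c': 1
  'd': 1
  'e': 2
Maximum frequency: 2

2


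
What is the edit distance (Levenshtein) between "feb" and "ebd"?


Computing edit distance: "feb" -> "ebd"
DP table:
           e    b    d
      0    1    2    3
  f   1    1    2    3
  e   2    1    2    3
  b   3    2    1    2
Edit distance = dp[3][3] = 2

2


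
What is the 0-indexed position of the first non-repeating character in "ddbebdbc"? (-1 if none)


Input: ddbebdbc
Character frequencies:
  'b': 3
  'c': 1
  'd': 3
  'e': 1
Scanning left to right for freq == 1:
  Position 0 ('d'): freq=3, skip
  Position 1 ('d'): freq=3, skip
  Position 2 ('b'): freq=3, skip
  Position 3 ('e'): unique! => answer = 3

3


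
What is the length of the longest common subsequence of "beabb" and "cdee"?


LCS of "beabb" and "cdee"
DP table:
           c    d    e    e
      0    0    0    0    0
  b   0    0    0    0    0
  e   0    0    0    1    1
  a   0    0    0    1    1
  b   0    0    0    1    1
  b   0    0    0    1    1
LCS length = dp[5][4] = 1

1


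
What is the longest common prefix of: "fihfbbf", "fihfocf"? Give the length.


Words: fihfbbf, fihfocf
  Position 0: all 'f' => match
  Position 1: all 'i' => match
  Position 2: all 'h' => match
  Position 3: all 'f' => match
  Position 4: ('b', 'o') => mismatch, stop
LCP = "fihf" (length 4)

4


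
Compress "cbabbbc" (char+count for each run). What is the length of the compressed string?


Input: cbabbbc
Runs:
  'c' x 1 => "c1"
  'b' x 1 => "b1"
  'a' x 1 => "a1"
  'b' x 3 => "b3"
  'c' x 1 => "c1"
Compressed: "c1b1a1b3c1"
Compressed length: 10

10


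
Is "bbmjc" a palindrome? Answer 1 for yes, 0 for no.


Input: bbmjc
Reversed: cjmbb
  Compare pos 0 ('b') with pos 4 ('c'): MISMATCH
  Compare pos 1 ('b') with pos 3 ('j'): MISMATCH
Result: not a palindrome

0


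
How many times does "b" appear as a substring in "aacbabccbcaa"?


Searching for "b" in "aacbabccbcaa"
Scanning each position:
  Position 0: "a" => no
  Position 1: "a" => no
  Position 2: "c" => no
  Position 3: "b" => MATCH
  Position 4: "a" => no
  Position 5: "b" => MATCH
  Position 6: "c" => no
  Position 7: "c" => no
  Position 8: "b" => MATCH
  Position 9: "c" => no
  Position 10: "a" => no
  Position 11: "a" => no
Total occurrences: 3

3


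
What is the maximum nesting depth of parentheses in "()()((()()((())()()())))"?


Input: "()()((()()((())()()())))"
Tracking depth:
  Position 0 '(': depth becomes 1
  Position 1 ')': depth becomes 0
  Position 2 '(': depth becomes 1
  Position 3 ')': depth becomes 0
  Position 4 '(': depth becomes 1
  Position 5 '(': depth becomes 2
  Position 6 '(': depth becomes 3
  Position 7 ')': depth becomes 2
  Position 8 '(': depth becomes 3
  Position 9 ')': depth becomes 2
  Position 10 '(': depth becomes 3
  Position 11 '(': depth becomes 4
  Position 12 '(': depth becomes 5
  Position 13 ')': depth becomes 4
  Position 14 ')': depth becomes 3
  Position 15 '(': depth becomes 4
  Position 16 ')': depth becomes 3
  Position 17 '(': depth becomes 4
  Position 18 ')': depth becomes 3
  Position 19 '(': depth becomes 4
  Position 20 ')': depth becomes 3
  Position 21 ')': depth becomes 2
  Position 22 ')': depth becomes 1
  Position 23 ')': depth becomes 0
Maximum depth reached: 5

5


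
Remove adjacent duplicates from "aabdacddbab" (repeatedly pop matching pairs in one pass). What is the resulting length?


Input: aabdacddbab
Stack-based adjacent duplicate removal:
  Read 'a': push. Stack: a
  Read 'a': matches stack top 'a' => pop. Stack: (empty)
  Read 'b': push. Stack: b
  Read 'd': push. Stack: bd
  Read 'a': push. Stack: bda
  Read 'c': push. Stack: bdac
  Read 'd': push. Stack: bdacd
  Read 'd': matches stack top 'd' => pop. Stack: bdac
  Read 'b': push. Stack: bdacb
  Read 'a': push. Stack: bdacba
  Read 'b': push. Stack: bdacbab
Final stack: "bdacbab" (length 7)

7


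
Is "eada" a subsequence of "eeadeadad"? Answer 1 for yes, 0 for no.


Check if "eada" is a subsequence of "eeadeadad"
Greedy scan:
  Position 0 ('e'): matches sub[0] = 'e'
  Position 1 ('e'): no match needed
  Position 2 ('a'): matches sub[1] = 'a'
  Position 3 ('d'): matches sub[2] = 'd'
  Position 4 ('e'): no match needed
  Position 5 ('a'): matches sub[3] = 'a'
  Position 6 ('d'): no match needed
  Position 7 ('a'): no match needed
  Position 8 ('d'): no match needed
All 4 characters matched => is a subsequence

1


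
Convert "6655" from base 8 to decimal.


Input: "6655" in base 8
Positional expansion:
  Digit '6' (value 6) x 8^3 = 3072
  Digit '6' (value 6) x 8^2 = 384
  Digit '5' (value 5) x 8^1 = 40
  Digit '5' (value 5) x 8^0 = 5
Sum = 3501

3501


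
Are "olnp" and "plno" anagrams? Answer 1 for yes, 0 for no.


Strings: "olnp", "plno"
Sorted first:  lnop
Sorted second: lnop
Sorted forms match => anagrams

1


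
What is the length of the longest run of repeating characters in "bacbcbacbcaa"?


Input: "bacbcbacbcaa"
Scanning for longest run:
  Position 1 ('a'): new char, reset run to 1
  Position 2 ('c'): new char, reset run to 1
  Position 3 ('b'): new char, reset run to 1
  Position 4 ('c'): new char, reset run to 1
  Position 5 ('b'): new char, reset run to 1
  Position 6 ('a'): new char, reset run to 1
  Position 7 ('c'): new char, reset run to 1
  Position 8 ('b'): new char, reset run to 1
  Position 9 ('c'): new char, reset run to 1
  Position 10 ('a'): new char, reset run to 1
  Position 11 ('a'): continues run of 'a', length=2
Longest run: 'a' with length 2

2


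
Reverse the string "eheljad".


Input: eheljad
Reading characters right to left:
  Position 6: 'd'
  Position 5: 'a'
  Position 4: 'j'
  Position 3: 'l'
  Position 2: 'e'
  Position 1: 'h'
  Position 0: 'e'
Reversed: dajlehe

dajlehe


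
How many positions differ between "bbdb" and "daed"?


Comparing "bbdb" and "daed" position by position:
  Position 0: 'b' vs 'd' => DIFFER
  Position 1: 'b' vs 'a' => DIFFER
  Position 2: 'd' vs 'e' => DIFFER
  Position 3: 'b' vs 'd' => DIFFER
Positions that differ: 4

4


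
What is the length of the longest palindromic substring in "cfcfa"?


Input: "cfcfa"
Checking substrings for palindromes:
  [0:3] "cfc" (len 3) => palindrome
  [1:4] "fcf" (len 3) => palindrome
Longest palindromic substring: "cfc" with length 3

3


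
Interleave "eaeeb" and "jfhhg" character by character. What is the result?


Interleaving "eaeeb" and "jfhhg":
  Position 0: 'e' from first, 'j' from second => "ej"
  Position 1: 'a' from first, 'f' from second => "af"
  Position 2: 'e' from first, 'h' from second => "eh"
  Position 3: 'e' from first, 'h' from second => "eh"
  Position 4: 'b' from first, 'g' from second => "bg"
Result: ejafehehbg

ejafehehbg


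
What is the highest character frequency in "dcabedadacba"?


Input: dcabedadacba
Character counts:
  'a': 4
  'b': 2
  'c': 2
  'd': 3
  'e': 1
Maximum frequency: 4

4


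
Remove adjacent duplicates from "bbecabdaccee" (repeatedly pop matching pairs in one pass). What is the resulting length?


Input: bbecabdaccee
Stack-based adjacent duplicate removal:
  Read 'b': push. Stack: b
  Read 'b': matches stack top 'b' => pop. Stack: (empty)
  Read 'e': push. Stack: e
  Read 'c': push. Stack: ec
  Read 'a': push. Stack: eca
  Read 'b': push. Stack: ecab
  Read 'd': push. Stack: ecabd
  Read 'a': push. Stack: ecabda
  Read 'c': push. Stack: ecabdac
  Read 'c': matches stack top 'c' => pop. Stack: ecabda
  Read 'e': push. Stack: ecabdae
  Read 'e': matches stack top 'e' => pop. Stack: ecabda
Final stack: "ecabda" (length 6)

6


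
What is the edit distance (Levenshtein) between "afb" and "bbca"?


Computing edit distance: "afb" -> "bbca"
DP table:
           b    b    c    a
      0    1    2    3    4
  a   1    1    2    3    3
  f   2    2    2    3    4
  b   3    2    2    3    4
Edit distance = dp[3][4] = 4

4


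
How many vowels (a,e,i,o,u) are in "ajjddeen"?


Input: ajjddeen
Checking each character:
  'a' at position 0: vowel (running total: 1)
  'j' at position 1: consonant
  'j' at position 2: consonant
  'd' at position 3: consonant
  'd' at position 4: consonant
  'e' at position 5: vowel (running total: 2)
  'e' at position 6: vowel (running total: 3)
  'n' at position 7: consonant
Total vowels: 3

3


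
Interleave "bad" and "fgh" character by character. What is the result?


Interleaving "bad" and "fgh":
  Position 0: 'b' from first, 'f' from second => "bf"
  Position 1: 'a' from first, 'g' from second => "ag"
  Position 2: 'd' from first, 'h' from second => "dh"
Result: bfagdh

bfagdh


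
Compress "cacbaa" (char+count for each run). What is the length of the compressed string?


Input: cacbaa
Runs:
  'c' x 1 => "c1"
  'a' x 1 => "a1"
  'c' x 1 => "c1"
  'b' x 1 => "b1"
  'a' x 2 => "a2"
Compressed: "c1a1c1b1a2"
Compressed length: 10

10


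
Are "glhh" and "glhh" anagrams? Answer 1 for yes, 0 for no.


Strings: "glhh", "glhh"
Sorted first:  ghhl
Sorted second: ghhl
Sorted forms match => anagrams

1


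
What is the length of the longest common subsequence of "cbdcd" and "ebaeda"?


LCS of "cbdcd" and "ebaeda"
DP table:
           e    b    a    e    d    a
      0    0    0    0    0    0    0
  c   0    0    0    0    0    0    0
  b   0    0    1    1    1    1    1
  d   0    0    1    1    1    2    2
  c   0    0    1    1    1    2    2
  d   0    0    1    1    1    2    2
LCS length = dp[5][6] = 2

2


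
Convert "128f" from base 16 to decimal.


Input: "128f" in base 16
Positional expansion:
  Digit '1' (value 1) x 16^3 = 4096
  Digit '2' (value 2) x 16^2 = 512
  Digit '8' (value 8) x 16^1 = 128
  Digit 'f' (value 15) x 16^0 = 15
Sum = 4751

4751


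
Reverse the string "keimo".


Input: keimo
Reading characters right to left:
  Position 4: 'o'
  Position 3: 'm'
  Position 2: 'i'
  Position 1: 'e'
  Position 0: 'k'
Reversed: omiek

omiek


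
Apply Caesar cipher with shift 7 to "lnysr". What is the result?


Caesar cipher: shift "lnysr" by 7
  'l' (pos 11) + 7 = pos 18 = 's'
  'n' (pos 13) + 7 = pos 20 = 'u'
  'y' (pos 24) + 7 = pos 5 = 'f'
  's' (pos 18) + 7 = pos 25 = 'z'
  'r' (pos 17) + 7 = pos 24 = 'y'
Result: sufzy

sufzy


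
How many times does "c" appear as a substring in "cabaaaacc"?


Searching for "c" in "cabaaaacc"
Scanning each position:
  Position 0: "c" => MATCH
  Position 1: "a" => no
  Position 2: "b" => no
  Position 3: "a" => no
  Position 4: "a" => no
  Position 5: "a" => no
  Position 6: "a" => no
  Position 7: "c" => MATCH
  Position 8: "c" => MATCH
Total occurrences: 3

3


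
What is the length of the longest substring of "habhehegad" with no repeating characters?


Input: "habhehegad"
Sliding window (track last position of each char):
  Position 0 ('h'): window [0,0] length 1 -- new best
  Position 1 ('a'): window [0,1] length 2 -- new best
  Position 2 ('b'): window [0,2] length 3 -- new best
  Position 3 ('h'): repeat (last at 0), move window start to 1
  Position 3 ('h'): window [1,3] length 3
  Position 4 ('e'): window [1,4] length 4 -- new best
  Position 5 ('h'): repeat (last at 3), move window start to 4
  Position 5 ('h'): window [4,5] length 2
  Position 6 ('e'): repeat (last at 4), move window start to 5
  Position 6 ('e'): window [5,6] length 2
  Position 7 ('g'): window [5,7] length 3
  Position 8 ('a'): window [5,8] length 4
  Position 9 ('d'): window [5,9] length 5 -- new best
Longest substring with no repeats: "hegad" with length 5

5


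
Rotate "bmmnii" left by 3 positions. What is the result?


Input: "bmmnii", rotate left by 3
First 3 characters: "bmm"
Remaining characters: "nii"
Concatenate remaining + first: "nii" + "bmm" = "niibmm"

niibmm


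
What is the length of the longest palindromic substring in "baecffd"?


Input: "baecffd"
Checking substrings for palindromes:
  [4:6] "ff" (len 2) => palindrome
Longest palindromic substring: "ff" with length 2

2


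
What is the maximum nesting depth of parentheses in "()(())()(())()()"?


Input: "()(())()(())()()"
Tracking depth:
  Position 0 '(': depth becomes 1
  Position 1 ')': depth becomes 0
  Position 2 '(': depth becomes 1
  Position 3 '(': depth becomes 2
  Position 4 ')': depth becomes 1
  Position 5 ')': depth becomes 0
  Position 6 '(': depth becomes 1
  Position 7 ')': depth becomes 0
  Position 8 '(': depth becomes 1
  Position 9 '(': depth becomes 2
  Position 10 ')': depth becomes 1
  Position 11 ')': depth becomes 0
  Position 12 '(': depth becomes 1
  Position 13 ')': depth becomes 0
  Position 14 '(': depth becomes 1
  Position 15 ')': depth becomes 0
Maximum depth reached: 2

2


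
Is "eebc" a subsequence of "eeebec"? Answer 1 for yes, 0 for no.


Check if "eebc" is a subsequence of "eeebec"
Greedy scan:
  Position 0 ('e'): matches sub[0] = 'e'
  Position 1 ('e'): matches sub[1] = 'e'
  Position 2 ('e'): no match needed
  Position 3 ('b'): matches sub[2] = 'b'
  Position 4 ('e'): no match needed
  Position 5 ('c'): matches sub[3] = 'c'
All 4 characters matched => is a subsequence

1


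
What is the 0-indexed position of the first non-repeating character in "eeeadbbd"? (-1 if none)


Input: eeeadbbd
Character frequencies:
  'a': 1
  'b': 2
  'd': 2
  'e': 3
Scanning left to right for freq == 1:
  Position 0 ('e'): freq=3, skip
  Position 1 ('e'): freq=3, skip
  Position 2 ('e'): freq=3, skip
  Position 3 ('a'): unique! => answer = 3

3


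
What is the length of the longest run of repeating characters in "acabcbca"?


Input: "acabcbca"
Scanning for longest run:
  Position 1 ('c'): new char, reset run to 1
  Position 2 ('a'): new char, reset run to 1
  Position 3 ('b'): new char, reset run to 1
  Position 4 ('c'): new char, reset run to 1
  Position 5 ('b'): new char, reset run to 1
  Position 6 ('c'): new char, reset run to 1
  Position 7 ('a'): new char, reset run to 1
Longest run: 'a' with length 1

1


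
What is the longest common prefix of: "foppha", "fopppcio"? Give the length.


Words: foppha, fopppcio
  Position 0: all 'f' => match
  Position 1: all 'o' => match
  Position 2: all 'p' => match
  Position 3: all 'p' => match
  Position 4: ('h', 'p') => mismatch, stop
LCP = "fopp" (length 4)

4


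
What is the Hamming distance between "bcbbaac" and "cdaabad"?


Comparing "bcbbaac" and "cdaabad" position by position:
  Position 0: 'b' vs 'c' => differ
  Position 1: 'c' vs 'd' => differ
  Position 2: 'b' vs 'a' => differ
  Position 3: 'b' vs 'a' => differ
  Position 4: 'a' vs 'b' => differ
  Position 5: 'a' vs 'a' => same
  Position 6: 'c' vs 'd' => differ
Total differences (Hamming distance): 6

6


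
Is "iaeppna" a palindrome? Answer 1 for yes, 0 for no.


Input: iaeppna
Reversed: anppeai
  Compare pos 0 ('i') with pos 6 ('a'): MISMATCH
  Compare pos 1 ('a') with pos 5 ('n'): MISMATCH
  Compare pos 2 ('e') with pos 4 ('p'): MISMATCH
Result: not a palindrome

0


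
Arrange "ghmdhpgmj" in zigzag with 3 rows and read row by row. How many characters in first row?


Zigzag "ghmdhpgmj" into 3 rows:
Placing characters:
  'g' => row 0
  'h' => row 1
  'm' => row 2
  'd' => row 1
  'h' => row 0
  'p' => row 1
  'g' => row 2
  'm' => row 1
  'j' => row 0
Rows:
  Row 0: "ghj"
  Row 1: "hdpm"
  Row 2: "mg"
First row length: 3

3


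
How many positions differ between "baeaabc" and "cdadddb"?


Comparing "baeaabc" and "cdadddb" position by position:
  Position 0: 'b' vs 'c' => DIFFER
  Position 1: 'a' vs 'd' => DIFFER
  Position 2: 'e' vs 'a' => DIFFER
  Position 3: 'a' vs 'd' => DIFFER
  Position 4: 'a' vs 'd' => DIFFER
  Position 5: 'b' vs 'd' => DIFFER
  Position 6: 'c' vs 'b' => DIFFER
Positions that differ: 7

7


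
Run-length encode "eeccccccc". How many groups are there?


Input: eeccccccc
Scanning for consecutive runs:
  Group 1: 'e' x 2 (positions 0-1)
  Group 2: 'c' x 7 (positions 2-8)
Total groups: 2

2


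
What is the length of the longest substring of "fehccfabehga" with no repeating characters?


Input: "fehccfabehga"
Sliding window (track last position of each char):
  Position 0 ('f'): window [0,0] length 1 -- new best
  Position 1 ('e'): window [0,1] length 2 -- new best
  Position 2 ('h'): window [0,2] length 3 -- new best
  Position 3 ('c'): window [0,3] length 4 -- new best
  Position 4 ('c'): repeat (last at 3), move window start to 4
  Position 4 ('c'): window [4,4] length 1
  Position 5 ('f'): window [4,5] length 2
  Position 6 ('a'): window [4,6] length 3
  Position 7 ('b'): window [4,7] length 4
  Position 8 ('e'): window [4,8] length 5 -- new best
  Position 9 ('h'): window [4,9] length 6 -- new best
  Position 10 ('g'): window [4,10] length 7 -- new best
  Position 11 ('a'): repeat (last at 6), move window start to 7
  Position 11 ('a'): window [7,11] length 5
Longest substring with no repeats: "cfabehg" with length 7

7


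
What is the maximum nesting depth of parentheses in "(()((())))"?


Input: "(()((())))"
Tracking depth:
  Position 0 '(': depth becomes 1
  Position 1 '(': depth becomes 2
  Position 2 ')': depth becomes 1
  Position 3 '(': depth becomes 2
  Position 4 '(': depth becomes 3
  Position 5 '(': depth becomes 4
  Position 6 ')': depth becomes 3
  Position 7 ')': depth becomes 2
  Position 8 ')': depth becomes 1
  Position 9 ')': depth becomes 0
Maximum depth reached: 4

4


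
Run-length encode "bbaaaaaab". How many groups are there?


Input: bbaaaaaab
Scanning for consecutive runs:
  Group 1: 'b' x 2 (positions 0-1)
  Group 2: 'a' x 6 (positions 2-7)
  Group 3: 'b' x 1 (positions 8-8)
Total groups: 3

3


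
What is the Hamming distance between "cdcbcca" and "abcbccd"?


Comparing "cdcbcca" and "abcbccd" position by position:
  Position 0: 'c' vs 'a' => differ
  Position 1: 'd' vs 'b' => differ
  Position 2: 'c' vs 'c' => same
  Position 3: 'b' vs 'b' => same
  Position 4: 'c' vs 'c' => same
  Position 5: 'c' vs 'c' => same
  Position 6: 'a' vs 'd' => differ
Total differences (Hamming distance): 3

3
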